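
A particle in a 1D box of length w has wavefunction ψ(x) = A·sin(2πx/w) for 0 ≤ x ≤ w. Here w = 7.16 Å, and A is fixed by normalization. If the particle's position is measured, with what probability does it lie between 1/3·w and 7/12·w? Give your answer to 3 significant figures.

P = ∫_{1/3·w}^{7/12·w} |ψ(x)|² dx.
Since A² = 1/(w/2), this is the region integral divided by the full normalization integral.
Let u = x/w; then A² and the length scale cancel, so P = ∫_{1/3}^{7/12} sin(2·π·u)^2 du ÷ ∫_{0}^{1} sin(2·π·u)^2 du.
With ∫ sin(2·π·u)^2 du = u/2 - sin(4·π·u)/(8·π) + C, the region integral is -√(3)/(8·π) + 1/8 and the full one is 1/2.
This works out to P = (π - √(3))/(4·π).

P ≈ 0.112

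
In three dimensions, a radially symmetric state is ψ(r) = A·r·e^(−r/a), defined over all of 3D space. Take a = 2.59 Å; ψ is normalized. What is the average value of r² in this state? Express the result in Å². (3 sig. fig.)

⟨r²⟩ = ∫ r^2 |ψ|² 4πr² dr over the full domain.
Since the A² factors cancel between numerator and denominator, ⟨r²⟩ = 15·a^2/2.
Putting a = 2.59 gives 50.31.

⟨r^2⟩ ≈ 50.3 Å^2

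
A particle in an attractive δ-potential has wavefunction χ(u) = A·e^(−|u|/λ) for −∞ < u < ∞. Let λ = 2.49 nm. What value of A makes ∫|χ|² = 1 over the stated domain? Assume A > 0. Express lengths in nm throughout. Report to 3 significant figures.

We need A² ∫|f|² du = 1, taking the integral from −∞ to ∞.
With ∫₀^∞ u^0 e^(−αu) du = 0!/α^1, the integral (without the A² prefactor) comes out to λ.
With λ = 2.49: A² = 0.4016 and A = 0.6337.

A ≈ 0.634 nm^(-1/2)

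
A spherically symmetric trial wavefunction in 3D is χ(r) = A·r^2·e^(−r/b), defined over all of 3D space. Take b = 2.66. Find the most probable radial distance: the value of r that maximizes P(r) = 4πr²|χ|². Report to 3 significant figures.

r ≈ 7.98

The maximum of P(r) = 4πr²|χ|² occurs where its derivative vanishes.
Solving yields r = 3·b.
With b = 2.66, the most probable radial distance is 7.980.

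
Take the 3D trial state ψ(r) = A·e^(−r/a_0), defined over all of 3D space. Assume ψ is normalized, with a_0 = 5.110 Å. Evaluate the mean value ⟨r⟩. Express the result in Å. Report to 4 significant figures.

⟨r⟩ ≈ 7.665 Å

⟨r⟩ = ∫ r |ψ|² 4πr² dr over the full domain.
Since the A² factors cancel between numerator and denominator, ⟨r⟩ = 3·a_0/2.
With a_0 = 5.110, ⟨r⟩ = 7.6650.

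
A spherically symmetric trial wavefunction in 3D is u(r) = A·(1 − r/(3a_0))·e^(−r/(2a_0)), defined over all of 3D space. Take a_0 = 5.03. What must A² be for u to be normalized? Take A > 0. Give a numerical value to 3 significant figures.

A^2 ≈ 0.000938

Require ∫ |u|² 4πr² dr = 1 over the whole domain.
With u = A·(1 − r/(3a_0))·e^(−r/(2a_0)), the integral evaluates to A²·[8·π·a_0^3/3].
Setting this equal to 1 gives A² = 1/(8·π·a_0^3/3).
Plugging in a_0 = 5.03 yields A = 0.03063.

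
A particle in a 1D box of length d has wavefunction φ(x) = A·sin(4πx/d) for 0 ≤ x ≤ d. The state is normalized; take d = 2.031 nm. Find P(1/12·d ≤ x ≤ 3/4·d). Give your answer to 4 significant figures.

P ≈ 0.7011

P = ∫_{1/12·d}^{3/4·d} |φ(x)|² dx.
Since A² = 1/(d/2), this is the region integral divided by the full normalization integral.
In terms of u = x/d (A² and the length scale cancel between numerator and denominator), P = [∫_{1/12}^{3/4} sin(4·π·u)^2 du] / [∫_{0}^{1} sin(4·π·u)^2 du].
An antiderivative of sin(4·π·u)^2 is u/2 - sin(4·π·u)·cos(4·π·u)/(8·π); evaluating from 1/12 to 3/4 gives √(3)/(32·π) + 1/3, while the full integral is 1/2.
The result is P = √(3)/(16·π) + 2/3.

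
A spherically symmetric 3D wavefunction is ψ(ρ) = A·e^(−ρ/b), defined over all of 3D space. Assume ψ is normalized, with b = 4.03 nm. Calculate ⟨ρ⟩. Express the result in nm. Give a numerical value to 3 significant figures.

⟨ρ⟩ ≈ 6.05 nm

By definition ⟨ρ⟩ = ∫ ρ |ψ(ρ)|² 4πρ² dρ.
With ∫₀^∞ ρ^3 e^(−αρ) dρ = 3!/α^4, the ratio of the moment integral to the normalization integral gives ⟨ρ⟩ = 3·b/2.
With b = 4.03, ⟨ρ⟩ = 6.045.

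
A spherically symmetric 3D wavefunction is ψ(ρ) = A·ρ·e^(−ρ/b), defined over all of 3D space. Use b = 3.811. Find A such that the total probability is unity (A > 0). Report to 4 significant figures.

The normalization condition is ∫|ψ|² 4πρ² dρ = 1 from 0 to ∞.
Using ∫₀^∞ ρⁿ e^(−αρ) dρ = n!/αⁿ⁺¹, carrying out the integral gives A² · 3·π·b^5.
So A² = (3·π·b^5)^(−1).
Substituting b = 3.811 gives A² = 0.00013199, so A = 0.011489.

A ≈ 0.01149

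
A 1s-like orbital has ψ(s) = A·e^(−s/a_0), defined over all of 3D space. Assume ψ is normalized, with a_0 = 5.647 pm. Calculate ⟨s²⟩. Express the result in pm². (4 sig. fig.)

The expectation value is the |ψ|²-weighted average of s^2: ∫ s^2|ψ|² 4πs² ds.
Using ∫₀^∞ sⁿ e^(−αs) ds = n!/αⁿ⁺¹, evaluating both integrals, ⟨s²⟩ = 3·a_0^2.
With a_0 = 5.647, ⟨s^2⟩ = 95.666.

⟨s^2⟩ ≈ 95.67 pm^2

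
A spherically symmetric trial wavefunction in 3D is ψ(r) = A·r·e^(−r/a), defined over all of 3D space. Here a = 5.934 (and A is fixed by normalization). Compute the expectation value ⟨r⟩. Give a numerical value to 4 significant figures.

⟨r⟩ ≈ 14.84

⟨r⟩ = ∫ r |ψ|² 4πr² dr over the full domain.
Evaluating both integrals, ⟨r⟩ = 5·a/2.
With a = 5.934, ⟨r⟩ = 14.835.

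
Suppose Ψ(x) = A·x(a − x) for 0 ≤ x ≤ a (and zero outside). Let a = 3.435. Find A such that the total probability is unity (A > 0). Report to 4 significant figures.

A ≈ 0.2505

Require ∫ |Ψ|² dx = 1 over the whole domain.
Carrying out the integral gives A² · a^5/30.
Substituting a = 3.435 gives A² = 0.062732, so A = 0.25046.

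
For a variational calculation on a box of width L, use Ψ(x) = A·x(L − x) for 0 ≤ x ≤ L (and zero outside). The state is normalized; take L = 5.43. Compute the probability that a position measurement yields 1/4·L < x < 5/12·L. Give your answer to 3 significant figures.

P ≈ 0.243

P = ∫_{1/4·L}^{5/12·L} |Ψ(x)|² dx.
Since A² = 1/(L^5/30), this is the region integral divided by the full normalization integral.
Substituting u = x/L, A² and the length scale cancel in the ratio: P = ∫_{1/4}^{5/12} u^2·(1 - u)^2 du / ∫_{0}^{1} u^2·(1 - u)^2 du.
An antiderivative of u^2·(1 - u)^2 is u^3·(6·u^2 - 15·u + 10)/30; evaluating from 1/4 to 5/12 gives ≈ 0.0081035, while the full integral is 1/30.
Evaluating gives P = 0.2431.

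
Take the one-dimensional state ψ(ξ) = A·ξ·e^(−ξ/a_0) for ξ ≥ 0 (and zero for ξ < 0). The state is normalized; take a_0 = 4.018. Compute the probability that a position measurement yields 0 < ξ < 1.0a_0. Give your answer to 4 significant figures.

P ≈ 0.3233

|ψ|² is the probability density, so P = ∫_{0}^{1.0a_0} |ψ|² dξ.
Since A² = 1/(a_0^3/4), this is the region integral divided by the full normalization integral.
Substituting u = ξ/a_0, A² and the length scale cancel in the ratio: P = ∫_{0}^{1.0} u^2·e^(-2·u) du / ∫_{0}^{∞} u^2·e^(-2·u) du.
Using ∫ u^2·e^(-2·u) du = -(2·u^2 + 2·u + 1)·e^(-2·u)/4, the numerator is 1/4 - 5·e^(-2)/4 and the denominator is 1/4.
This works out to P = 0.32332.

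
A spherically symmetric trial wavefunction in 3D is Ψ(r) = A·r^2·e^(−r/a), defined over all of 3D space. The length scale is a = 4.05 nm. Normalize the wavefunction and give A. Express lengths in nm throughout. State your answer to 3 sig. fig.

A ≈ 0.000890 nm^(-7/2)

We need A² ∫|f|² 4πr² dr = 1, taking the integral from 0 to ∞.
Recall ∫₀^∞ r^m e^(−r/β) dr = m!·β^(m+1), the integral (without the A² prefactor) comes out to 45·π·a^7/2.
Hence A² = 1/[45·π·a^7/2].
Substituting a = 4.05 gives A² = 7.916E-7, so A = 0.0008897.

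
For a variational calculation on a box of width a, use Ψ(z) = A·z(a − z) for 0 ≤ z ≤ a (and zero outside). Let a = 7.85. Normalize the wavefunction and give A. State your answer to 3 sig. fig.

A ≈ 0.0317

Require ∫ |Ψ|² dz = 1 over the whole domain.
The integral (without the A² prefactor) comes out to a^5/30.
Hence A² = 1/[a^5/30].
Plugging in a = 7.85 yields A = 0.03172.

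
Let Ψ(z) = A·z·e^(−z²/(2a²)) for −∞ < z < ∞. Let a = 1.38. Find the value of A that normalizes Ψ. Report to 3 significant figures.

A ≈ 0.655

Require ∫ |Ψ|² dz = 1 over the whole domain.
With ∫_{−∞}^{∞} z^(2m) e^(−αz²) dz = (2m−1)!!·√π / (2^m α^(m+1/2)), the integral (without the A² prefactor) comes out to √(π)·a^3/2.
So A² = (√(π)·a^3/2)^(−1).
Substituting a = 1.38 gives A² = 0.4294, so A = 0.6553.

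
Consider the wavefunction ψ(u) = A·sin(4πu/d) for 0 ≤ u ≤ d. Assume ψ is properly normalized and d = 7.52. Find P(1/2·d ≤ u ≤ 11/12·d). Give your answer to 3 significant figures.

The probability is P = ∫ |ψ|² du over [1/2·d, 11/12·d].
With A² fixed by ∫|ψ|² = 1, i.e. A² = (d/2)^(−1), substitute and integrate.
In terms of t = u/d (A² and the length scale cancel between numerator and denominator), P = [∫_{1/2}^{11/12} sin(4·π·t)^2 dt] / [∫_{0}^{1} sin(4·π·t)^2 dt].
Using ∫ sin(4·π·t)^2 dt = t/2 - sin(4·π·t)·cos(4·π·t)/(8·π), the numerator is √(3)/(32·π) + 5/24 and the denominator is 1/2.
Evaluating gives P = √(3)/(16·π) + 5/12.

P ≈ 0.451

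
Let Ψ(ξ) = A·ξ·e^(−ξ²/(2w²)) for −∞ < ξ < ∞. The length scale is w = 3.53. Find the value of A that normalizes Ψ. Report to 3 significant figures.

Require ∫ |Ψ|² dξ = 1 over the whole domain.
Differentiating ∫e^(−αξ²) dξ = √(π/α) under α to get the higher moments, carrying out the integral gives A² · √(π)·w^3/2.
Setting this equal to 1 gives A² = 1/(√(π)·w^3/2).
Plugging in w = 3.53 yields A = 0.1602.

A ≈ 0.160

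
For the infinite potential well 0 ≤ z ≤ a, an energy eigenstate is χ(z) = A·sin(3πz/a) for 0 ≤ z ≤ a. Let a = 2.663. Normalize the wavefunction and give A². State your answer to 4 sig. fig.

A^2 ≈ 0.7510

Require ∫ |χ|² dz = 1 over the whole domain.
With χ = A·sin(3πz/a), the integral evaluates to A²·[a/2].
So A² = (a/2)^(−1).
With a = 2.663: A² = 0.75103 and A = 0.86662.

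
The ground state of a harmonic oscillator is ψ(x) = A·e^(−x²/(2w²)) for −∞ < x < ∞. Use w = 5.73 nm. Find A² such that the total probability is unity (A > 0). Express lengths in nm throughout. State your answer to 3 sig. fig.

The normalization condition is ∫|ψ|² dx = 1 from −∞ to ∞.
Using the Gaussian integral ∫_{−∞}^{∞} e^(−αx²) dx = √(π/α), ∫|ψ|² dx = A²·(√(π)·w).
Setting this equal to 1 gives A² = 1/(√(π)·w).
Plugging in w = 5.73 yields A = 0.3138.

A^2 ≈ 0.0985 nm^(-1)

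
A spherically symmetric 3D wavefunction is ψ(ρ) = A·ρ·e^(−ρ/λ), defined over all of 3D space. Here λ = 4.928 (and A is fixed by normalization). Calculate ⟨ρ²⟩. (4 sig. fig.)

⟨ρ^2⟩ ≈ 182.1

⟨ρ²⟩ = ∫ ρ^2 |ψ|² 4πρ² dρ over the full domain.
With ∫₀^∞ ρ^6 e^(−αρ) dρ = 6!/α^7, since the A² factors cancel between numerator and denominator, ⟨ρ²⟩ = 15·λ^2/2.
Putting λ = 4.928 gives 182.14.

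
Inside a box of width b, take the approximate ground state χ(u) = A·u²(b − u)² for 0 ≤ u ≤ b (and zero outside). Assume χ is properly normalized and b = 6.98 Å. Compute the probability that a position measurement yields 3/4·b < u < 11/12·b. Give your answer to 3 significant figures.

P ≈ 0.0485

|χ|² is the probability density, so P = ∫_{3/4·b}^{11/12·b} |χ|² du.
Since A² = 1/(b^9/630), this is the region integral divided by the full normalization integral.
Substituting t = u/b, A² and the length scale cancel in the ratio: P = ∫_{3/4}^{11/12} t^4·(1 - t)^4 dt / ∫_{0}^{1} t^4·(1 - t)^4 dt.
Using ∫ t^4·(1 - t)^4 dt = t^5·(70·t^4 - 315·t^3 + 540·t^2 - 420·t + 126)/630, the numerator is ≈ 0.000077059 and the denominator is 1/630.
Taking the ratio, P = 0.04855.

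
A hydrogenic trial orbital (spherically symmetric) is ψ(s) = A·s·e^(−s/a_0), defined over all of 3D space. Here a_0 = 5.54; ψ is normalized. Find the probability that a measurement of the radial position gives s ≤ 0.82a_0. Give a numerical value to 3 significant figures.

With dV = 4πs²ds, the probability is ∫|ψ|² dV over s ≤ 0.82a_0.
The full normalization integral is A²·[3·π·a_0^5] = 1, fixing A².
In terms of u = s/a_0 (A², 4π and the length scale all cancel between numerator and denominator), P = [∫_{0}^{0.82} u^4·e^(-2·u) du] / [∫_{0}^{∞} u^4·e^(-2·u) du].
Using ∫ u^4·e^(-2·u) du = -(u^4/2 + u^3 + 3·u^2/2 + 3·u/2 + 3/4)·e^(-2·u), the numerator is ≈ 0.019466 and the denominator is 3/4.
Taking the ratio yields P = 0.02595.

P ≈ 0.0260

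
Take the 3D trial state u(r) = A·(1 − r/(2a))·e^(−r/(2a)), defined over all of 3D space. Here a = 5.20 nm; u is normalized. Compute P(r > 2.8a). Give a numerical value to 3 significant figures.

P = ∫ |u|² 4πr² dr over r > 2.8a.
Normalization gives A² = 1/(8·π·a^3).
Let t = r/a; then A², 4π and the length scale all cancel, so P = ∫_{2.8}^{∞} t^2·(1 - t/2)^2·e^(-t) dt ÷ ∫_{0}^{∞} t^2·(1 - t/2)^2·e^(-t) dt.
Using ∫ t^2·(1 - t/2)^2·e^(-t) dt = -(t^4/4 + t^2 + 2·t + 2)·e^(-t), the numerator is ≈ 1.8733 and the denominator is 2.
Taking the ratio yields P = 0.9367.

P ≈ 0.937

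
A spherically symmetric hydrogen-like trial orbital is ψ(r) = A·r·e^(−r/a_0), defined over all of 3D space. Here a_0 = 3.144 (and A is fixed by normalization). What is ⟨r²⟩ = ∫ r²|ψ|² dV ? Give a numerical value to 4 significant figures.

⟨r^2⟩ ≈ 74.14

The expectation value is the |ψ|²-weighted average of r^2: ∫ r^2|ψ|² 4πr² dr.
The ratio of the moment integral to the normalization integral gives ⟨r²⟩ = 15·a_0^2/2.
Putting a_0 = 3.144 gives 74.136.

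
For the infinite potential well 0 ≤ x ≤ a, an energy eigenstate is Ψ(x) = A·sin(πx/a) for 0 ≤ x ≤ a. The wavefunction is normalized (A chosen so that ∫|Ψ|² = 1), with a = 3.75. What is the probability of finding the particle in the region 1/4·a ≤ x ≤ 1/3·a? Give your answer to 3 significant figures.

The probability is P = ∫ |Ψ|² dx over [1/4·a, 1/3·a].
Since A² = 1/(a/2), this is the region integral divided by the full normalization integral.
In terms of u = x/a (A² and the length scale cancel between numerator and denominator), P = [∫_{1/4}^{1/3} sin(π·u)^2 du] / [∫_{0}^{1} sin(π·u)^2 du].
Using ∫ sin(π·u)^2 du = u/2 - sin(2·π·u)/(4·π), the numerator is -√(3)/(8·π) + 1/24 + 1/(4·π) and the denominator is 1/2.
The result is P = (-3·√(3) + π + 6)/(12·π).

P ≈ 0.105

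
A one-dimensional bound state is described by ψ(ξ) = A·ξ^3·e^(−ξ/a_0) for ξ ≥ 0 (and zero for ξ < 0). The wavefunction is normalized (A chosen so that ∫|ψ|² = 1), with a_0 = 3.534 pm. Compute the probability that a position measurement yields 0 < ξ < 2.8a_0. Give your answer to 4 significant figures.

P ≈ 0.3297

P = ∫_{0}^{2.8a_0} |ψ(ξ)|² dξ.
With A² fixed by ∫|ψ|² = 1, i.e. A² = (45·a_0^7/8)^(−1), substitute and integrate.
In terms of u = ξ/a_0 (A² and the length scale cancel between numerator and denominator), P = [∫_{0}^{2.8} u^6·e^(-2·u) du] / [∫_{0}^{∞} u^6·e^(-2·u) du].
Using ∫ u^6·e^(-2·u) du = -(4·u^6 + 12·u^5 + 30·u^4 + 60·u^3 + 90·u^2 + 90·u + 45)·e^(-2·u)/8, the numerator is ≈ 1.85480 and the denominator is 45/8.
Taking the ratio, P = 0.32974.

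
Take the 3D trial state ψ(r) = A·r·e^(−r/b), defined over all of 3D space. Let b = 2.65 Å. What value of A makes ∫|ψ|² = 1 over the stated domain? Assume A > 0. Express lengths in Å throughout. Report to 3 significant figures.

Require ∫ |ψ|² 4πr² dr = 1 over the whole domain.
(Spherical symmetry: dV = 4πr² dr.)
The integral (without the A² prefactor) comes out to 3·π·b^5.
Hence A² = 1/[3·π·b^5].
Plugging in b = 2.65 yields A = 0.02849.

A ≈ 0.0285 Å^(-5/2)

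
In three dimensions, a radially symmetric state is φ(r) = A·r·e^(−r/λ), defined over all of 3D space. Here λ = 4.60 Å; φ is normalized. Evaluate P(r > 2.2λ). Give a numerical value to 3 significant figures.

P ≈ 0.551

P = ∫ |φ|² 4πr² dr over r > 2.2λ.
The full normalization integral is A²·[3·π·λ^5] = 1, fixing A².
In terms of u = r/λ (A², 4π and the length scale all cancel between numerator and denominator), P = [∫_{2.2}^{∞} u^4·e^(-2·u) du] / [∫_{0}^{∞} u^4·e^(-2·u) du].
Using ∫ u^4·e^(-2·u) du = -(u^4/2 + u^3 + 3·u^2/2 + 3·u/2 + 3/4)·e^(-2·u), the numerator is ≈ 0.41339 and the denominator is 3/4.
Taking the ratio yields P = 0.5512.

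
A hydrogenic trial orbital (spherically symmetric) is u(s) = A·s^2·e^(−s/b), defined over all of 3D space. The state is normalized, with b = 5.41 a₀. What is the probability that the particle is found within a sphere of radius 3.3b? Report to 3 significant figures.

P ≈ 0.489

With dV = 4πs²ds, the probability is ∫|u|² dV over s ≤ 3.3b.
A² is fixed by ∫₀^∞ 4πs²|u|² ds = 1, i.e. A² = (45·π·b^7/2)^(−1).
Substituting t = s/b, A², 4π and the length scale all cancel in the ratio: P = ∫_{0}^{3.3} t^6·e^(-2·t) dt / ∫_{0}^{∞} t^6·e^(-2·t) dt.
With ∫ t^6·e^(-2·t) dt = -(4·t^6 + 12·t^5 + 30·t^4 + 60·t^3 + 90·t^2 + 90·t + 45)·e^(-2·t)/8 + C, the region integral is ≈ 2.7515 and the full one is 45/8.
This evaluates to P = 0.4892.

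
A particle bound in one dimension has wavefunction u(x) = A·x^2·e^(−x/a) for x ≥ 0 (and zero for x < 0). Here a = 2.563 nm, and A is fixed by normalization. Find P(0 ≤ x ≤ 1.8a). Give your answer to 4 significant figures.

P ≈ 0.2936

|u|² is the probability density, so P = ∫_{0}^{1.8a} |u|² dx.
With A² fixed by ∫|u|² = 1, i.e. A² = (3·a^5/4)^(−1), substitute and integrate.
Let t = x/a; then A² and the length scale cancel, so P = ∫_{0}^{1.8} t^4·e^(-2·t) dt ÷ ∫_{0}^{∞} t^4·e^(-2·t) dt.
Using ∫ t^4·e^(-2·t) dt = -(t^4/2 + t^3 + 3·t^2/2 + 3·t/2 + 3/4)·e^(-2·t), the numerator is ≈ 0.220171 and the denominator is 3/4.
This works out to P = 0.29356.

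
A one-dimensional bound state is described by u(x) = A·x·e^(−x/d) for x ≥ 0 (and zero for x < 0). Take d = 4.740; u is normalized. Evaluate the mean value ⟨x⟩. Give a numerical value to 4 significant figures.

The expectation value is the |u|²-weighted average of x: ∫ x|u|² dx.
Using ∫₀^∞ xⁿ e^(−αx) dx = n!/αⁿ⁺¹, evaluating both integrals, ⟨x⟩ = 3·d/2.
With d = 4.740, ⟨x⟩ = 7.1100.

⟨x⟩ ≈ 7.110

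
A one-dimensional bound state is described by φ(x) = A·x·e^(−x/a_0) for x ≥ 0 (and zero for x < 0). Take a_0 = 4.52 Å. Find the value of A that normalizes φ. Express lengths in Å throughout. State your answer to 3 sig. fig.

Require ∫ |φ|² dx = 1 over the whole domain.
∫|φ|² dx = A²·(a_0^3/4).
So A² = (a_0^3/4)^(−1).
Plugging in a_0 = 4.52 yields A = 0.2081.

A ≈ 0.208 Å^(-3/2)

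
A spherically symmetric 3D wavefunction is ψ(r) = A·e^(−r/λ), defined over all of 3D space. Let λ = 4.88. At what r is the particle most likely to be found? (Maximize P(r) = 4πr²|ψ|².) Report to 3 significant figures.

Differentiate P(r) = 4πr²|ψ|² with respect to r and set to zero.
Solving yields r = λ.
With λ = 4.88, the most probable radial distance is 4.880.

r ≈ 4.88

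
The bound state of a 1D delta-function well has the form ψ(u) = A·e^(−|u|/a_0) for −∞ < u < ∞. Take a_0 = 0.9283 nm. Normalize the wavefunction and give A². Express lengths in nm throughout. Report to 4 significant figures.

A^2 ≈ 1.077 nm^(-1)

We need A² ∫|f|² du = 1, taking the integral from −∞ to ∞.
Carrying out the integral gives A² · a_0.
So A² = (a_0)^(−1).
Substituting a_0 = 0.9283 gives A² = 1.0772, so A = 1.0379.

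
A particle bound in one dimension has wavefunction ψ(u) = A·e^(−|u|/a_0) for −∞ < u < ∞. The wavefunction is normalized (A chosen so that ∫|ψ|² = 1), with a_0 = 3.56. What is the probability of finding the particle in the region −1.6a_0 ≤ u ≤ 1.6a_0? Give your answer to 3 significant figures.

P ≈ 0.959

The probability is P = ∫ |ψ|² du over [−1.6a_0, 1.6a_0].
Since A² = 1/(a_0), this is the region integral divided by the full normalization integral.
By symmetry take twice the u ≥ 0 contribution in numerator and denominator; the 2's cancel. Let t = u/a_0; then A² and the length scale cancel, so P = ∫_{0}^{1.6} e^(-2·t) dt ÷ ∫_{0}^{∞} e^(-2·t) dt.
Using ∫ e^(-2·t) dt = -e^(-2·t)/2, the numerator is 1/2 - e^(-16/5)/2 and the denominator is 1/2.
This works out to P = 0.9592.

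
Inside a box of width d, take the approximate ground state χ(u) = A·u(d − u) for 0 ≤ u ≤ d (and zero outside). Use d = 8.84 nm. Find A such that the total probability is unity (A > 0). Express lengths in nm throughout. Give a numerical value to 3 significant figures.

A ≈ 0.0236 nm^(-5/2)

Normalization requires ∫|χ|² du = 1, integrated from 0 to d.
Expanding the polynomial and integrating term by term, ∫|χ|² du = A²·(d^5/30).
Substituting d = 8.84 gives A² = 0.0005557, so A = 0.02357.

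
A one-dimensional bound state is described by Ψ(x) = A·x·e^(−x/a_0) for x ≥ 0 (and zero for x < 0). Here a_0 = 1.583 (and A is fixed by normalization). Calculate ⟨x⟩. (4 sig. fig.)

⟨x⟩ ≈ 2.375

The expectation value is the |Ψ|²-weighted average of x: ∫ x|Ψ|² dx.
Recall ∫₀^∞ x^m e^(−x/β) dx = m!·β^(m+1), since the A² factors cancel between numerator and denominator, ⟨x⟩ = 3·a_0/2.
Putting a_0 = 1.583 gives 2.3745.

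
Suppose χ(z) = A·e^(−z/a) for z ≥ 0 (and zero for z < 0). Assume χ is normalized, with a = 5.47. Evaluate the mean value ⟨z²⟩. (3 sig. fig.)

⟨z^2⟩ ≈ 15.0

The expectation value is the |χ|²-weighted average of z^2: ∫ z^2|χ|² dz.
Recall ∫₀^∞ z^m e^(−z/β) dz = m!·β^(m+1), evaluating both integrals, ⟨z²⟩ = a^2/2.
Putting a = 5.47 gives 14.96.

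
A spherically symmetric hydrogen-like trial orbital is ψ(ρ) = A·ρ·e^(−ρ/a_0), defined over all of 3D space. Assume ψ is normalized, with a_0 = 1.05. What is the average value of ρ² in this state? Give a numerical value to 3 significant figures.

⟨ρ²⟩ = ∫ ρ^2 |ψ|² 4πρ² dρ over the full domain.
The ratio of the moment integral to the normalization integral gives ⟨ρ²⟩ = 15·a_0^2/2.
Putting a_0 = 1.05 gives 8.269.

⟨ρ^2⟩ ≈ 8.27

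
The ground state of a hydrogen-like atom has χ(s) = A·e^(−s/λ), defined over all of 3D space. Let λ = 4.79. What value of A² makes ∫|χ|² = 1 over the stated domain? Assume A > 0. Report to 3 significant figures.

Require ∫ |χ|² 4πs² ds = 1 over the whole domain.
In 3D with spherical symmetry the volume element is 4πs² ds.
Carrying out the integral gives A² · π·λ^3.
Setting this equal to 1 gives A² = 1/(π·λ^3).
With λ = 4.79: A² = 0.002896 and A = 0.05382.

A^2 ≈ 0.00290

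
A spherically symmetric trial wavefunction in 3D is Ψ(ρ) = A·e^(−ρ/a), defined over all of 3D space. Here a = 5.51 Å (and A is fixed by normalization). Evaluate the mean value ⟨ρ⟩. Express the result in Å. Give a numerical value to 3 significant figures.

By definition ⟨ρ⟩ = ∫ ρ |Ψ(ρ)|² 4πρ² dρ.
Recall ∫₀^∞ ρ^m e^(−ρ/β) dρ = m!·β^(m+1), evaluating both integrals, ⟨ρ⟩ = 3·a/2.
With a = 5.51, ⟨ρ⟩ = 8.265.

⟨ρ⟩ ≈ 8.27 Å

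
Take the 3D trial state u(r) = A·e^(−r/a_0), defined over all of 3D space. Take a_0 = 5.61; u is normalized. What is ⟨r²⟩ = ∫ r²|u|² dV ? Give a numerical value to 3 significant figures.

The expectation value is the |u|²-weighted average of r^2: ∫ r^2|u|² 4πr² dr.
With ∫₀^∞ r^4 e^(−αr) dr = 4!/α^5, the ratio of the moment integral to the normalization integral gives ⟨r²⟩ = 3·a_0^2.
With a_0 = 5.61, ⟨r^2⟩ = 94.42.

⟨r^2⟩ ≈ 94.4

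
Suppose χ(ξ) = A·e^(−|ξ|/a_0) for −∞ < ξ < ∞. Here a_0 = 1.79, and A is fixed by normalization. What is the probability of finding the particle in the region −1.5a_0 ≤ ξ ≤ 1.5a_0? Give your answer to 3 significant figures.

P ≈ 0.950

P = ∫_{−1.5a_0}^{1.5a_0} |χ(ξ)|² dξ.
Since A² = 1/(a_0), this is the region integral divided by the full normalization integral.
Both integrals are even about ξ = 0, so only the ξ ≥ 0 halves are needed (the factors of 2 cancel). In terms of u = ξ/a_0 (A² and the length scale cancel between numerator and denominator), P = [∫_{0}^{1.5} e^(-2·u) du] / [∫_{0}^{∞} e^(-2·u) du].
An antiderivative of e^(-2·u) is -e^(-2·u)/2; evaluating from 0 to 1.5 gives 1/2 - e^(-3)/2, while the full integral is 1/2.
The result is P = 0.9502.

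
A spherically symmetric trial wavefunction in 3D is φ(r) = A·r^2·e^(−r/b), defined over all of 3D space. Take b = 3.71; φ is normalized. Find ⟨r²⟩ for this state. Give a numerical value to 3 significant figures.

The expectation value is the |φ|²-weighted average of r^2: ∫ r^2|φ|² 4πr² dr.
With ∫₀^∞ r^8 e^(−αr) dr = 8!/α^9, since the A² factors cancel between numerator and denominator, ⟨r²⟩ = 14·b^2.
Putting b = 3.71 gives 192.7.

⟨r^2⟩ ≈ 193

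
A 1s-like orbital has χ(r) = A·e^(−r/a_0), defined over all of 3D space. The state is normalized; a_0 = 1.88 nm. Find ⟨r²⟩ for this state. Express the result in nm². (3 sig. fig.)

By definition ⟨r²⟩ = ∫ r^2 |χ(r)|² 4πr² dr.
The ratio of the moment integral to the normalization integral gives ⟨r²⟩ = 3·a_0^2.
With a_0 = 1.88, ⟨r^2⟩ = 10.60.

⟨r^2⟩ ≈ 10.6 nm^2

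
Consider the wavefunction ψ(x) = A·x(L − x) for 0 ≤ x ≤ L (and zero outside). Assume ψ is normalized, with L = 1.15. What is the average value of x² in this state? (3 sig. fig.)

By definition ⟨x²⟩ = ∫ x^2 |ψ(x)|² dx.
Evaluating both integrals, ⟨x²⟩ = 2·L^2/7.
Putting L = 1.15 gives 0.3779.

⟨x^2⟩ ≈ 0.378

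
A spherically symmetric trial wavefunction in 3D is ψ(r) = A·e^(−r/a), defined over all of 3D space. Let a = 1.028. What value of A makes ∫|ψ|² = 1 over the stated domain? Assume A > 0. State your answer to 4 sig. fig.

We need A² ∫|f|² 4πr² dr = 1, taking the integral from 0 to ∞.
The integral (without the A² prefactor) comes out to π·a^3.
Setting this equal to 1 gives A² = 1/(π·a^3).
With a = 1.028: A² = 0.29300 and A = 0.54130.

A ≈ 0.5413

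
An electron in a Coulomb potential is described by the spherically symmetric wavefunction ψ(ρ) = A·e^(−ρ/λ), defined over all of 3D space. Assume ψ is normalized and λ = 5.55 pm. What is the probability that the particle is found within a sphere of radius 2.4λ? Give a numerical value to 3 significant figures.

With dV = 4πρ²dρ, the probability is ∫|ψ|² dV over ρ ≤ 2.4λ.
The full normalization integral is A²·[π·λ^3] = 1, fixing A².
Substituting u = ρ/λ, A², 4π and the length scale all cancel in the ratio: P = ∫_{0}^{2.4} u^2·e^(-2·u) du / ∫_{0}^{∞} u^2·e^(-2·u) du.
Using ∫ u^2·e^(-2·u) du = -(2·u^2 + 2·u + 1)·e^(-2·u)/4, the numerator is 1/4 - 433·e^(-24/5)/100 and the denominator is 1/4.
Taking the ratio yields P = 0.8575.

P ≈ 0.857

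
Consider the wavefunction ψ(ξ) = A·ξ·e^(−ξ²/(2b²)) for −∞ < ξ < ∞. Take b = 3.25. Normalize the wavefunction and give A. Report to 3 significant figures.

A ≈ 0.181

The normalization condition is ∫|ψ|² dξ = 1 from −∞ to ∞.
Differentiating ∫e^(−αξ²) dξ = √(π/α) under α to get the higher moments, with ψ = A·ξ·e^(−ξ²/(2b²)), the integral evaluates to A²·[√(π)·b^3/2].
So A² = (√(π)·b^3/2)^(−1).
Plugging in b = 3.25 yields A = 0.1813.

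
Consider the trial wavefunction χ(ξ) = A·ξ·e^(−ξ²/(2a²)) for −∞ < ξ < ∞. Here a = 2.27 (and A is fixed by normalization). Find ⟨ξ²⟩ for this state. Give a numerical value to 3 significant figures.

⟨ξ^2⟩ ≈ 7.73

⟨ξ²⟩ = ∫ ξ^2 |χ|² dξ over the full domain.
With ∫_{−∞}^{∞} ξ^(2m) e^(−αξ²) dξ = (2m−1)!!·√π / (2^m α^(m+1/2)), evaluating both integrals, ⟨ξ²⟩ = 3·a^2/2.
Putting a = 2.27 gives 7.729.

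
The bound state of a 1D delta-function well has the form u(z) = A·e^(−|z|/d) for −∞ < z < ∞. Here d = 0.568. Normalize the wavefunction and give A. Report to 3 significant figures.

A ≈ 1.33

The normalization condition is ∫|u|² dz = 1 from −∞ to ∞.
Carrying out the integral gives A² · d.
Setting this equal to 1 gives A² = 1/(d).
Substituting d = 0.568 gives A² = 1.761, so A = 1.327.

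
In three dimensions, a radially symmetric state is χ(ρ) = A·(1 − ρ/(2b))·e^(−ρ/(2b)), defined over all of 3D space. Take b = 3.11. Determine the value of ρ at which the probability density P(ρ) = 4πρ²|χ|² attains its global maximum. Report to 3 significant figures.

Set d/dρ [P(ρ) = 4πρ²|χ|²] = 0 and solve for ρ > 0.
This gives ρ = b·(√(5) + 3).
With b = 3.11, the most probable radial distance is 16.28.

ρ ≈ 16.3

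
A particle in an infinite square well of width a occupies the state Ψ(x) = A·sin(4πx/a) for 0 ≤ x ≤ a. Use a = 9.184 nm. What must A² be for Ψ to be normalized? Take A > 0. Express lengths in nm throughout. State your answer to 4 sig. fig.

A^2 ≈ 0.2178 nm^(-1)

The normalization condition is ∫|Ψ|² dx = 1 from 0 to a.
With Ψ = A·sin(4πx/a), the integral evaluates to A²·[a/2].
With a = 9.184: A² = 0.21777 and A = 0.46666.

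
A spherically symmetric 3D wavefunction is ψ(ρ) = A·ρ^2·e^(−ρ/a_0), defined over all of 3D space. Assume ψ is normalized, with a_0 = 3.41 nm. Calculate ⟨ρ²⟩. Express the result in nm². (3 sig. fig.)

⟨ρ^2⟩ ≈ 163 nm^2

By definition ⟨ρ²⟩ = ∫ ρ^2 |ψ(ρ)|² 4πρ² dρ.
The ratio of the moment integral to the normalization integral gives ⟨ρ²⟩ = 14·a_0^2.
Putting a_0 = 3.41 gives 162.8.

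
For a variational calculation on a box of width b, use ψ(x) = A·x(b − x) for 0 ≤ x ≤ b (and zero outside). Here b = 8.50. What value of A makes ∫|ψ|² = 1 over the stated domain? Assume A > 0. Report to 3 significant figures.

A ≈ 0.0260

Require ∫ |ψ|² dx = 1 over the whole domain.
Expanding the polynomial and integrating term by term, ∫|ψ|² dx = A²·(b^5/30).
Setting this equal to 1 gives A² = 1/(b^5/30).
Plugging in b = 8.50 yields A = 0.02600.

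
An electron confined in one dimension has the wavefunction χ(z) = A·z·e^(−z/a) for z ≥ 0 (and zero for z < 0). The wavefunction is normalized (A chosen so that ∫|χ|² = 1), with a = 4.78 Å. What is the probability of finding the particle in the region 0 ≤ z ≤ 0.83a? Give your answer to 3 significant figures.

|χ|² is the probability density, so P = ∫_{0}^{0.83a} |χ|² dz.
Since A² = 1/(a^3/4), this is the region integral divided by the full normalization integral.
Substituting u = z/a, A² and the length scale cancel in the ratio: P = ∫_{0}^{0.83} u^2·e^(-2·u) du / ∫_{0}^{∞} u^2·e^(-2·u) du.
Using ∫ u^2·e^(-2·u) du = -(2·u^2 + 2·u + 1)·e^(-2·u)/4, the numerator is ≈ 0.058064 and the denominator is 1/4.
Taking the ratio, P = 0.2323.

P ≈ 0.232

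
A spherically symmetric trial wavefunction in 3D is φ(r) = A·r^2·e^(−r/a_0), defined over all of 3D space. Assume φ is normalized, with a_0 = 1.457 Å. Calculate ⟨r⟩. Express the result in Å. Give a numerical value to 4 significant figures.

The expectation value is the |φ|²-weighted average of r: ∫ r|φ|² 4πr² dr.
With ∫₀^∞ r^7 e^(−αr) dr = 7!/α^8, evaluating both integrals, ⟨r⟩ = 7·a_0/2.
Putting a_0 = 1.457 gives 5.0995.

⟨r⟩ ≈ 5.100 Å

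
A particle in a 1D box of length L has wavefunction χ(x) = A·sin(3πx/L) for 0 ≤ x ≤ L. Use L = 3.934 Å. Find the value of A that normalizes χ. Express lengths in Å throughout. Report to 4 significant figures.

A ≈ 0.7130 Å^(-1/2)

Normalization requires ∫|χ|² dx = 1, integrated from 0 to L.
Carrying out the integral gives A² · L/2.
So A² = (L/2)^(−1).
Substituting L = 3.934 gives A² = 0.50839, so A = 0.71301.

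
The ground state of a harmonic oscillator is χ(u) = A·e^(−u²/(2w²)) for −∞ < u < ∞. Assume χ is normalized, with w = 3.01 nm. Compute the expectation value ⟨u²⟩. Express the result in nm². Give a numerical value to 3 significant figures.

⟨u^2⟩ ≈ 4.53 nm^2

The expectation value is the |χ|²-weighted average of u^2: ∫ u^2|χ|² du.
Differentiating ∫e^(−αu²) du = √(π/α) under α to get the higher moments, since the A² factors cancel between numerator and denominator, ⟨u²⟩ = w^2/2.
With w = 3.01, ⟨u^2⟩ = 4.530.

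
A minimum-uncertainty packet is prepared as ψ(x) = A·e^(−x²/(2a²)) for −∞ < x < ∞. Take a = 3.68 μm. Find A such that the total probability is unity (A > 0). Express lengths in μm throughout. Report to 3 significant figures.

The normalization condition is ∫|ψ|² dx = 1 from −∞ to ∞.
Carrying out the integral gives A² · √(π)·a.
Hence A² = 1/[√(π)·a].
With a = 3.68: A² = 0.1533 and A = 0.3916.

A ≈ 0.392 μm^(-1/2)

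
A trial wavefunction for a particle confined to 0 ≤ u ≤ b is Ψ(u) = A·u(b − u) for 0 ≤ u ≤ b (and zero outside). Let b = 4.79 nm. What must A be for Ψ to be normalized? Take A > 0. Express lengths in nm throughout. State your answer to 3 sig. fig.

A ≈ 0.109 nm^(-5/2)

Normalization requires ∫|Ψ|² du = 1, integrated from 0 to b.
Expanding the polynomial and integrating term by term, the integral (without the A² prefactor) comes out to b^5/30.
Plugging in b = 4.79 yields A = 0.1091.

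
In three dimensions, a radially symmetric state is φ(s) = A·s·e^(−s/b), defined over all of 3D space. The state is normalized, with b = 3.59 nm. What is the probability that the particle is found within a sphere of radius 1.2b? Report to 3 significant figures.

With dV = 4πs²ds, the probability is ∫|φ|² dV over s ≤ 1.2b.
A² is fixed by ∫₀^∞ 4πs²|φ|² ds = 1, i.e. A² = (3·π·b^5)^(−1).
Let u = s/b; then A², 4π and the length scale all cancel, so P = ∫_{0}^{1.2} u^4·e^(-2·u) du ÷ ∫_{0}^{∞} u^4·e^(-2·u) du.
With ∫ u^4·e^(-2·u) du = -(u^4/2 + u^3 + 3·u^2/2 + 3·u/2 + 3/4)·e^(-2·u) + C, the region integral is ≈ 0.071901 and the full one is 3/4.
The region integral divided by the full integral gives P = 0.09587.

P ≈ 0.0959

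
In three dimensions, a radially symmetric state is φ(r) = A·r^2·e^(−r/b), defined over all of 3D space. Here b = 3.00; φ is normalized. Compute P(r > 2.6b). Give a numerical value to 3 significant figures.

P ≈ 0.732

P = ∫ |φ|² 4πr² dr over r > 2.6b.
A² is fixed by ∫₀^∞ 4πr²|φ|² dr = 1, i.e. A² = (45·π·b^7/2)^(−1).
Substituting u = r/b, A², 4π and the length scale all cancel in the ratio: P = ∫_{2.6}^{∞} u^6·e^(-2·u) du / ∫_{0}^{∞} u^6·e^(-2·u) du.
With ∫ u^6·e^(-2·u) du = -(4·u^6 + 12·u^5 + 30·u^4 + 60·u^3 + 90·u^2 + 90·u + 45)·e^(-2·u)/8 + C, the region integral is ≈ 4.1197 and the full one is 45/8.
Taking the ratio yields P = 0.7324.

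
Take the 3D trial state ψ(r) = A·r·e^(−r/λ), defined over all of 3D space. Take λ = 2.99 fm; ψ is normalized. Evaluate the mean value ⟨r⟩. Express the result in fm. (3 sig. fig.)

⟨r⟩ ≈ 7.48 fm

The expectation value is the |ψ|²-weighted average of r: ∫ r|ψ|² 4πr² dr.
The ratio of the moment integral to the normalization integral gives ⟨r⟩ = 5·λ/2.
Putting λ = 2.99 gives 7.475.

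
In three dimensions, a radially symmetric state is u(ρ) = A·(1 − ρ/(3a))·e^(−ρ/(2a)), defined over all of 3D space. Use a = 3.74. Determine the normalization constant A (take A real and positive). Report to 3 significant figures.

We need A² ∫|f|² 4πρ² dρ = 1, taking the integral from 0 to ∞.
In 3D with spherical symmetry the volume element is 4πρ² dρ.
With ∫₀^∞ ρ^4 e^(−αρ) dρ = 4!/α^5, ∫|u|² 4πρ² dρ = A²·(8·π·a^3/3).
With a = 3.74: A² = 0.002282 and A = 0.04777.

A ≈ 0.0478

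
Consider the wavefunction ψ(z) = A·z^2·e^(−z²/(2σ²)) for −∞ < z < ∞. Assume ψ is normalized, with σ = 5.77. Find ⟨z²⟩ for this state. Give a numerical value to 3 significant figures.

The expectation value is the |ψ|²-weighted average of z^2: ∫ z^2|ψ|² dz.
Differentiating ∫e^(−αz²) dz = √(π/α) under α to get the higher moments, the ratio of the moment integral to the normalization integral gives ⟨z²⟩ = 5·σ^2/2.
With σ = 5.77, ⟨z^2⟩ = 83.23.

⟨z^2⟩ ≈ 83.2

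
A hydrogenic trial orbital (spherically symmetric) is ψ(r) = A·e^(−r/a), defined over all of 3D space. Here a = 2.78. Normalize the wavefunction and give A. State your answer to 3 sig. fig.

A ≈ 0.122

We need A² ∫|f|² 4πr² dr = 1, taking the integral from 0 to ∞.
Carrying out the integral gives A² · π·a^3.
Setting this equal to 1 gives A² = 1/(π·a^3).
With a = 2.78: A² = 0.01482 and A = 0.1217.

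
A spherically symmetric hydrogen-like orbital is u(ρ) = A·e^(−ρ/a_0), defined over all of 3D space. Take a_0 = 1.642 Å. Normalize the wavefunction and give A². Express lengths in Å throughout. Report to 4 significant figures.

The normalization condition is ∫|u|² 4πρ² dρ = 1 from 0 to ∞.
With ∫₀^∞ ρ^2 e^(−αρ) dρ = 2!/α^3, with u = A·e^(−ρ/a_0), the integral evaluates to A²·[π·a_0^3].
Setting this equal to 1 gives A² = 1/(π·a_0^3).
Substituting a_0 = 1.642 gives A² = 0.071900, so A = 0.26814.

A^2 ≈ 0.07190 Å^(-3)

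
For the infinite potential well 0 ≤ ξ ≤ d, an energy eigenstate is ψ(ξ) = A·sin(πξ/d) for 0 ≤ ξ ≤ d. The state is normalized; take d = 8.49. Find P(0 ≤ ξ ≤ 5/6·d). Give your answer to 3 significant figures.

P = ∫_{0}^{5/6·d} |ψ(ξ)|² dξ.
The normalization integral ∫|ψ|²dξ over the whole domain equals d/2·A², and A² cancels in the ratio.
Substituting u = ξ/d, A² and the length scale cancel in the ratio: P = ∫_{0}^{5/6} sin(π·u)^2 du / ∫_{0}^{1} sin(π·u)^2 du.
With ∫ sin(π·u)^2 du = u/2 - sin(2·π·u)/(4·π) + C, the region integral is √(3)/(8·π) + 5/12 and the full one is 1/2.
Evaluating gives P = √(3)/(4·π) + 5/6.

P ≈ 0.971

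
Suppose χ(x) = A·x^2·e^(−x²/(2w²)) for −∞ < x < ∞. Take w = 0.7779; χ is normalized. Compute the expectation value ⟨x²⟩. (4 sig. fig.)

⟨x^2⟩ ≈ 1.513

The expectation value is the |χ|²-weighted average of x^2: ∫ x^2|χ|² dx.
Since the A² factors cancel between numerator and denominator, ⟨x²⟩ = 5·w^2/2.
Putting w = 0.7779 gives 1.5128.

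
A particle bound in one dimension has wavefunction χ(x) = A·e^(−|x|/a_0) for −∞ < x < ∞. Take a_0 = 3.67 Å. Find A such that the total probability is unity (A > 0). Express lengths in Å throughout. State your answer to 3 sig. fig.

A ≈ 0.522 Å^(-1/2)

Require ∫ |χ|² dx = 1 over the whole domain.
With χ = A·e^(−|x|/a_0), the integral evaluates to A²·[a_0].
Setting this equal to 1 gives A² = 1/(a_0).
Substituting a_0 = 3.67 gives A² = 0.2725, so A = 0.5220.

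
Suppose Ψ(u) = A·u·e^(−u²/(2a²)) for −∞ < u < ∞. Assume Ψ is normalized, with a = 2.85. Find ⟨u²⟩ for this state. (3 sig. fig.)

The expectation value is the |Ψ|²-weighted average of u^2: ∫ u^2|Ψ|² du.
With ∫_{−∞}^{∞} u^(2m) e^(−αu²) du = (2m−1)!!·√π / (2^m α^(m+1/2)), evaluating both integrals, ⟨u²⟩ = 3·a^2/2.
Putting a = 2.85 gives 12.18.

⟨u^2⟩ ≈ 12.2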